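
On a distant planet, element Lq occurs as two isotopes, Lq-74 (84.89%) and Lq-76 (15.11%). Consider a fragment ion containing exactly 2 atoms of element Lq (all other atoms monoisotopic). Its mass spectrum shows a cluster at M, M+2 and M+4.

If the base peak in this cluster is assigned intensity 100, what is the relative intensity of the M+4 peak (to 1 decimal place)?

3.2

Binomial terms of (0.8489 + 0.1511)^2: M 0.7206, M+2 0.2565, M+4 0.0228 → M is the base peak.
P(M) = C(2,0) × 0.8489^2 × 0.1511^0 = 1 × 0.72063121 × 1.0000 = 0.720631 (base)
P(M+4) = C(2,2) × 0.8489^0 × 0.1511^2 = 1 × 1.0000 × 0.02283121 = 0.022831
Relative intensity = 0.022831 / 0.720631 × 100 = 3.2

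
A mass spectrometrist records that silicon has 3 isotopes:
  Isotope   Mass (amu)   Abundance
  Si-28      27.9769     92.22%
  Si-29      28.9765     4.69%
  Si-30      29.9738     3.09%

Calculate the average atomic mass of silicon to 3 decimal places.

28.085 amu

The abundance-weighted mean is 0.9222 × 27.9769 + 0.0469 × 28.9765 + 0.0309 × 29.9738
= 25.80030 + 1.35900 + 0.92619 = 28.08549 amu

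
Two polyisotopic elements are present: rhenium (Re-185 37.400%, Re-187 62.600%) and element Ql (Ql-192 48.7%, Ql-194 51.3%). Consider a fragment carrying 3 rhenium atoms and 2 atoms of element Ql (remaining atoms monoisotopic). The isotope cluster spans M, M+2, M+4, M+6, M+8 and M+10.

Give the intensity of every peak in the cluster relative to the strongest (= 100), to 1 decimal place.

3.6 : 25.5 : 71.8 : 100.0 : 68.7 : 18.6

Rhenium pattern (n=3): 0.05231362 : 0.26268713 : 0.43968487 : 0.24531438
Element Ql pattern (n=2): 0.237169 : 0.499662 : 0.263169
Convolve the two distributions (both contribute in 2-u steps):
  M: 0.05231362×0.237169 = 0.012407
  M+2: 0.05231362×0.499662 + 0.26268713×0.237169 = 0.088440
  M+4: 0.05231362×0.263169 + 0.26268713×0.499662 + 0.43968487×0.237169 = 0.249302
  M+6: 0.26268713×0.263169 + 0.43968487×0.499662 + 0.24531438×0.237169 = 0.347006
  M+8: 0.43968487×0.263169 + 0.24531438×0.499662 = 0.238286
  M+10: 0.24531438×0.263169 = 0.064559
Scale to base peak (0.347006) = 100: 3.6 : 25.5 : 71.8 : 100.0 : 68.7 : 18.6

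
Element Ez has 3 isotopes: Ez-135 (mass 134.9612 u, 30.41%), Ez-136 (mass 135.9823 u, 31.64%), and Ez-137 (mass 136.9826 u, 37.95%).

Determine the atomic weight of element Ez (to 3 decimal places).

136.051 u

Weight each isotope mass by its fractional abundance: 0.3041 × 134.9612 + 0.3164 × 135.9823 + 0.3795 × 136.9826
= 41.04170 + 43.02480 + 51.98490 = 136.05140 u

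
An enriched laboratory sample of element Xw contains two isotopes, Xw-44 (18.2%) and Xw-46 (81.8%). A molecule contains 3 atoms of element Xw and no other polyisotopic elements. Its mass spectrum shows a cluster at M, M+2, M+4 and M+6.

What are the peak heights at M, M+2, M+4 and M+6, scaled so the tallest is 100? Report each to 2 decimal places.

1.10 : 14.85 : 66.75 : 100.00

The 3 Xw atoms are independent, so intensities follow the terms of (0.182 + 0.818)^3.
P(M) = 0.182^3 = 0.006029
P(M+2) = 3 × 0.182^2 × 0.818^1 = 0.081286
P(M+4) = 3 × 0.182^1 × 0.818^2 = 0.365342
P(M+6) = 0.818^3 = 0.547343
The M+6 peak is largest (0.547343); scaling to 100 gives 1.10 : 14.85 : 66.75 : 100.00.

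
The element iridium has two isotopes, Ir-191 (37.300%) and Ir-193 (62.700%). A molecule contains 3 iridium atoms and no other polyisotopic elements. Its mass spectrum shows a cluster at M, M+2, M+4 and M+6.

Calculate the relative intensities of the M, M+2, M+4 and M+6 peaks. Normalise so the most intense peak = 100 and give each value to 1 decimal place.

11.8 : 59.5 : 100.0 : 56.0

The 3 Ir atoms are independent, so intensities follow the terms of (0.37300 + 0.62700)^3.
P(M) = 0.37300^3 = 0.051895
P(M+2) = 3 × 0.37300^2 × 0.62700^1 = 0.261702
P(M+4) = 3 × 0.37300^1 × 0.62700^2 = 0.439911
P(M+6) = 0.62700^3 = 0.246492
The M+4 peak is largest (0.439911); scaling to 100 gives 11.8 : 59.5 : 100.0 : 56.0.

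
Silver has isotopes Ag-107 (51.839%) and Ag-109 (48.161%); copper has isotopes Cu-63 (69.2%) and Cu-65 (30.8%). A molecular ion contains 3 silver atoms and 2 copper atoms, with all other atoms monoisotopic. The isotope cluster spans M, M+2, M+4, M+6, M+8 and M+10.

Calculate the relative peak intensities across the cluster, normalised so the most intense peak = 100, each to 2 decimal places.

18.98 : 69.80 : 100.00 : 69.45 : 23.29 : 3.02

Silver pattern (n=3): 0.13930601 : 0.38826655 : 0.36071887 : 0.11170857
Copper pattern (n=2): 0.478864 : 0.426272 : 0.094864
Convolve the two distributions (both contribute in 2-u steps):
  M: 0.13930601×0.478864 = 0.066709
  M+2: 0.13930601×0.426272 + 0.38826655×0.478864 = 0.245309
  M+4: 0.13930601×0.094864 + 0.38826655×0.426272 + 0.36071887×0.478864 = 0.351458
  M+6: 0.38826655×0.094864 + 0.36071887×0.426272 + 0.11170857×0.478864 = 0.244090
  M+8: 0.36071887×0.094864 + 0.11170857×0.426272 = 0.081837
  M+10: 0.11170857×0.094864 = 0.010597
Scale to base peak (0.351458) = 100: 18.98 : 69.80 : 100.00 : 69.45 : 23.29 : 3.02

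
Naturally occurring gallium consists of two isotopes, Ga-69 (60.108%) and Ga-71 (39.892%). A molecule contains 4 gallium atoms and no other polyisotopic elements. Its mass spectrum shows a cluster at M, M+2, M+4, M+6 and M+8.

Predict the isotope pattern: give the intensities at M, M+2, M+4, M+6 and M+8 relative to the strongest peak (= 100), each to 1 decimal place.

Expanding (0.60108 + 0.39892)^4:
P(M) = 0.60108^4 = 0.130536
P(M+2) = 4 × 0.60108^3 × 0.39892^1 = 0.346531
P(M+4) = 6 × 0.60108^2 × 0.39892^2 = 0.344975
P(M+6) = 4 × 0.60108^1 × 0.39892^3 = 0.152633
P(M+8) = 0.39892^4 = 0.025325
The M+2 peak is largest (0.346531); scaling to 100 gives 37.7 : 100.0 : 99.6 : 44.0 : 7.3.

37.7 : 100.0 : 99.6 : 44.0 : 7.3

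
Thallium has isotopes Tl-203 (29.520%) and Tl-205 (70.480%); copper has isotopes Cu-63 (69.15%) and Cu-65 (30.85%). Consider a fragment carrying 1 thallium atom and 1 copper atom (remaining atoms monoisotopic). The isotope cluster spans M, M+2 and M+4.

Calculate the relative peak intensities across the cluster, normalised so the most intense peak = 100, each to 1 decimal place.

Thallium pattern (n=1): 0.2952 : 0.7048
Copper pattern (n=1): 0.6915 : 0.3085
Convolve the two distributions (both contribute in 2-u steps):
  M: 0.2952×0.6915 = 0.204131
  M+2: 0.2952×0.3085 + 0.7048×0.6915 = 0.578438
  M+4: 0.7048×0.3085 = 0.217431
Scale to base peak (0.578438) = 100: 35.3 : 100.0 : 37.6

35.3 : 100.0 : 37.6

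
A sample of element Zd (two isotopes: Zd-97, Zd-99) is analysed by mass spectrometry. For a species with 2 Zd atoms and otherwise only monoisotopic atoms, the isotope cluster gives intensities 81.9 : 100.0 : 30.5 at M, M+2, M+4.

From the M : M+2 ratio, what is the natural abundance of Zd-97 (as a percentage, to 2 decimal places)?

Write p for the Zd-97 fraction. I(M+2)/I(M) = [C(2,1)·p^1·(1−p)] / p^2 = 2·(1−p)/p = 100.0/81.9 = 1.2210
(1−p)/p = 1.2210/2 = 0.6105  ⇒  p = 1/(1 + 0.6105) = 0.6209
Zd-97: 62.09%, Zd-99: 37.91%.

62.09%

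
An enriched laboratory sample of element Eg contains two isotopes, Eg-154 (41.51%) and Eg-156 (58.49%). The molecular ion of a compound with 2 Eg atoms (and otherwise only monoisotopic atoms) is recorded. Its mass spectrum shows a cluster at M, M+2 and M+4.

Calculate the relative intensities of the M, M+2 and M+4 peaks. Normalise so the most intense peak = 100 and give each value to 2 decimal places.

Each Eg atom is independently Eg-154 (p = 0.4151) or Eg-156 (q = 0.5849); the cluster is the binomial expansion (p + q)^2.
P(M) = 0.4151^2 = 0.172308
P(M+2) = 2 × 0.4151^1 × 0.5849^1 = 0.485584
P(M+4) = 0.5849^2 = 0.342108
The M+2 peak is largest (0.485584); scaling to 100 gives 35.48 : 100.00 : 70.45.

35.48 : 100.00 : 70.45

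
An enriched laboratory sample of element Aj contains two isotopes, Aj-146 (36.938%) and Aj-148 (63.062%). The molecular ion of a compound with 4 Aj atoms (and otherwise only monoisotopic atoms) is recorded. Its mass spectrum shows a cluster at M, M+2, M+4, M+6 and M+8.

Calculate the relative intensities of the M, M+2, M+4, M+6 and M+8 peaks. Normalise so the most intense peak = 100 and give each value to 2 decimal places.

5.02 : 34.31 : 87.86 : 100.00 : 42.68

The 4 Aj atoms are independent, so intensities follow the terms of (0.36938 + 0.63062)^4.
P(M) = 0.36938^4 = 0.018616
P(M+2) = 4 × 0.36938^3 × 0.63062^1 = 0.127130
P(M+4) = 6 × 0.36938^2 × 0.63062^2 = 0.325562
P(M+6) = 4 × 0.36938^1 × 0.63062^3 = 0.370541
P(M+8) = 0.63062^4 = 0.158151
The M+6 peak is largest (0.370541); scaling to 100 gives 5.02 : 34.31 : 87.86 : 100.00 : 42.68.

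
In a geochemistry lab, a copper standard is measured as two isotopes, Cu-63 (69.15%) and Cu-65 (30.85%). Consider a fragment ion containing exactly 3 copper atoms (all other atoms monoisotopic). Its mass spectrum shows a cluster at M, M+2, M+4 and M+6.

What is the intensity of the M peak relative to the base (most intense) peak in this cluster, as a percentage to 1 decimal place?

Term probabilities: M 0.3307, M+2 0.4425, M+4 0.1974, M+6 0.0294. Base peak = M+2.
P(M+2) = C(3,1) × 0.6915^2 × 0.3085^1 = 3 × 0.47817225 × 0.3085 = 0.442548 (base)
P(M) = C(3,0) × 0.6915^3 × 0.3085^0 = 1 × 0.33065611 × 1.0000 = 0.330656
Relative intensity = 0.330656 / 0.442548 × 100 = 74.7

74.7%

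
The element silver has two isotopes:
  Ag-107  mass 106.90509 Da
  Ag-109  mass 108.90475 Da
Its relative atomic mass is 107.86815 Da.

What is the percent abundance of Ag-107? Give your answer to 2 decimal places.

With x = fraction of Ag-107 (so Ag-109 is 1 − x):
106.90509·x + 108.90475·(1 − x) = 107.86815
(106.90509 − 108.90475)·x = 107.86815 − 108.90475
x = -1.03660 / -1.99966 = 0.51839 → 51.84% Ag-107, 48.16% Ag-109.

51.84%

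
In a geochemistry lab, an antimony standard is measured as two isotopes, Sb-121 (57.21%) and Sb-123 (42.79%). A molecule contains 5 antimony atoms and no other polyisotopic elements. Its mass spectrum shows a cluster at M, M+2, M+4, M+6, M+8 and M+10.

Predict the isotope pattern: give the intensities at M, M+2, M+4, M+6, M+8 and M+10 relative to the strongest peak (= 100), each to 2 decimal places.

17.88 : 66.85 : 100.00 : 74.79 : 27.97 : 4.18

The 5 Sb atoms are independent, so intensities follow the terms of (0.5721 + 0.4279)^5.
P(M) = 0.5721^5 = 0.061286
P(M+2) = 5 × 0.5721^4 × 0.4279^1 = 0.229192
P(M+4) = 10 × 0.5721^3 × 0.4279^2 = 0.342847
P(M+6) = 10 × 0.5721^2 × 0.4279^3 = 0.256431
P(M+8) = 5 × 0.5721^1 × 0.4279^4 = 0.095898
P(M+10) = 0.4279^5 = 0.014345
The M+4 peak is largest (0.342847); scaling to 100 gives 17.88 : 66.85 : 100.00 : 74.79 : 27.97 : 4.18.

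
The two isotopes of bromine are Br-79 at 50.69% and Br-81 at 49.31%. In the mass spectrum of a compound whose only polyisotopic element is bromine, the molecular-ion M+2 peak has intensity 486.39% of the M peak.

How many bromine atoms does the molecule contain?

With n Br atoms, P(M+2)/P(M) = C(n,1)·p^(n−1)q / p^n = n·q/p = n · 0.4931/0.5069.
n = 4.8639 × 0.5069/0.4931 = 5.00 ≈ 5

5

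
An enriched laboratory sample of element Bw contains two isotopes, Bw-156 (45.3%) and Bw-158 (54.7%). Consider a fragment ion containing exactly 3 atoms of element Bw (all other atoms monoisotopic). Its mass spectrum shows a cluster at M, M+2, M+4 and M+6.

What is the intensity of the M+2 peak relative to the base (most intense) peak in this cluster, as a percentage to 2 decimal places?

(0.453 + 0.547)^3 gives M 0.0930, M+2 0.3367, M+4 0.4066, M+6 0.1637; the largest is M+4.
P(M+4) = C(3,2) × 0.453^1 × 0.547^2 = 3 × 0.4530 × 0.299209 = 0.406625 (base)
P(M+2) = C(3,1) × 0.453^2 × 0.547^1 = 3 × 0.205209 × 0.5470 = 0.336748
Relative intensity = 0.336748 / 0.406625 × 100 = 82.82

82.82%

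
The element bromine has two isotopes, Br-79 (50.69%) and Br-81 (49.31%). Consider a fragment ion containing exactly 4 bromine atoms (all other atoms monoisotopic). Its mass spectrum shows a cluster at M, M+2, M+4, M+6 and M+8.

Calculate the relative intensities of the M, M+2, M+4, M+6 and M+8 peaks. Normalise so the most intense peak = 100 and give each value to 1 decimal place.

17.6 : 68.5 : 100.0 : 64.9 : 15.8

Expanding (0.5069 + 0.4931)^4:
P(M) = 0.5069^4 = 0.066022
P(M+2) = 4 × 0.5069^3 × 0.4931^1 = 0.256899
P(M+4) = 6 × 0.5069^2 × 0.4931^2 = 0.374857
P(M+6) = 4 × 0.5069^1 × 0.4931^3 = 0.243101
P(M+8) = 0.4931^4 = 0.059121
The M+4 peak is largest (0.374857); scaling to 100 gives 17.6 : 68.5 : 100.0 : 64.9 : 15.8.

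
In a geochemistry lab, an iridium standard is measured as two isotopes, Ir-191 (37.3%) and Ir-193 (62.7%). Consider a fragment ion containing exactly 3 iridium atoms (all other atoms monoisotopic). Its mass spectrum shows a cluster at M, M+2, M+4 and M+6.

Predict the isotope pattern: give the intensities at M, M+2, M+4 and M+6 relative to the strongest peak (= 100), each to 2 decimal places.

11.80 : 59.49 : 100.00 : 56.03

Each Ir atom is independently Ir-191 (p = 0.373) or Ir-193 (q = 0.627); the cluster is the binomial expansion (p + q)^3.
P(M) = 0.373^3 = 0.051895
P(M+2) = 3 × 0.373^2 × 0.627^1 = 0.261702
P(M+4) = 3 × 0.373^1 × 0.627^2 = 0.439911
P(M+6) = 0.627^3 = 0.246492
The M+4 peak is largest (0.439911); scaling to 100 gives 11.80 : 59.49 : 100.00 : 56.03.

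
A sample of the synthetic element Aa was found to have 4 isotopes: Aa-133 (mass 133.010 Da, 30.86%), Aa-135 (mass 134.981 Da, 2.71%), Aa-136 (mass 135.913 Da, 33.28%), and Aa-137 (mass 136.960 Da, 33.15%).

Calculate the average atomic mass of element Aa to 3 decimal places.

Average mass = Σ (abundance × isotope mass) = 0.3086 × 133.010 + 0.0271 × 134.981 + 0.3328 × 135.913 + 0.3315 × 136.960
= 41.0469 + 3.6580 + 45.2318 + 45.4022 = 135.3389 Da

135.339 Da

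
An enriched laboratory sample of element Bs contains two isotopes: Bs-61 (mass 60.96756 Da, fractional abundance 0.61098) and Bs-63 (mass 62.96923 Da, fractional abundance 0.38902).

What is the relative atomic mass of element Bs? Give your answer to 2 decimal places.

61.75 Da

Average mass = Σ (abundance × isotope mass) = 0.61098 × 60.96756 + 0.38902 × 62.96923
= 37.249960 + 24.496290 = 61.746250 Da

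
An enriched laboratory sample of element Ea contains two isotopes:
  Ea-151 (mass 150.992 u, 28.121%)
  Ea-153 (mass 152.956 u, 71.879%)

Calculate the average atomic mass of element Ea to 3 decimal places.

Weight each isotope mass by its fractional abundance: 0.28121 × 150.992 + 0.71879 × 152.956
= 42.4605 + 109.9432 = 152.4037 u

152.404 u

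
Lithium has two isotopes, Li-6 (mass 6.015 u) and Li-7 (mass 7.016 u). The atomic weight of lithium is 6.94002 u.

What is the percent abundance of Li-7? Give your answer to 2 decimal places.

With x = fraction of Li-6 (so Li-7 is 1 − x):
6.015·x + 7.016·(1 − x) = 6.94002
(6.015 − 7.016)·x = 6.94002 − 7.016
x = -0.07598 / -1.001 = 0.07590 → 7.59% Li-6, 92.41% Li-7.

92.41%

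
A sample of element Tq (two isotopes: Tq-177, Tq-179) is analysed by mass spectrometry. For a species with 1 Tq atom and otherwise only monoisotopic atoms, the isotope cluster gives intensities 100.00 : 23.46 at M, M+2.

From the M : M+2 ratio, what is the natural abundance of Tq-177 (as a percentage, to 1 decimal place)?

If p is the fraction of Tq that is Tq-177, then I(M+2)/I(M) = [C(1,1)·p^0·(1−p)] / p^1 = 1·(1−p)/p = 23.46/100.00 = 0.2346
(1−p)/p = 0.2346/1 = 0.2346  ⇒  p = 1/(1 + 0.2346) = 0.8100
Tq-177: 81.0%, Tq-179: 19.0%.

81.0%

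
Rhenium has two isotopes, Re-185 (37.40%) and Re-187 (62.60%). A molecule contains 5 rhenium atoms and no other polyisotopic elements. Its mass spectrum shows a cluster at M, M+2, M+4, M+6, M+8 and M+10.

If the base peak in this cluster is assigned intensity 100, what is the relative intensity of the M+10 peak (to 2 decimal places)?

(0.3740 + 0.6260)^5 gives M 0.0073, M+2 0.0612, M+4 0.2050, M+6 0.3431, M+8 0.2872, M+10 0.0961; the largest is M+6.
P(M+6) = C(5,3) × 0.3740^2 × 0.6260^3 = 10 × 0.139876 × 0.24531438 = 0.343136 (base)
P(M+10) = C(5,5) × 0.3740^0 × 0.6260^5 = 1 × 1.0000 × 0.09613282 = 0.096133
Relative intensity = 0.096133 / 0.343136 × 100 = 28.02

28.02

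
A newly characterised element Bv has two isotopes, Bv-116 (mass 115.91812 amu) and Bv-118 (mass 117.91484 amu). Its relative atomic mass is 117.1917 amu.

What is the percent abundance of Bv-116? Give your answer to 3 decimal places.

Writing the weighted mean with unknown fraction x of Bv-116:
115.91812·x + 117.91484·(1 − x) = 117.1917
(115.91812 − 117.91484)·x = 117.1917 − 117.91484
x = -0.72314 / -1.99672 = 0.36216 → 36.216% Bv-116, 63.784% Bv-118.

36.216%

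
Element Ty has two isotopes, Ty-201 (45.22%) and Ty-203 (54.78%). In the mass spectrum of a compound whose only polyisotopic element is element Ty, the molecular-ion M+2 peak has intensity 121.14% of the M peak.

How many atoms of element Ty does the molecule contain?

1

For n independent Ty atoms, I(M+2)/I(M) = n · (abundance Ty-203) / (abundance Ty-201) = n · 0.5478/0.4522.
n = 1.2114 × 0.4522/0.5478 = 1.00 ≈ 1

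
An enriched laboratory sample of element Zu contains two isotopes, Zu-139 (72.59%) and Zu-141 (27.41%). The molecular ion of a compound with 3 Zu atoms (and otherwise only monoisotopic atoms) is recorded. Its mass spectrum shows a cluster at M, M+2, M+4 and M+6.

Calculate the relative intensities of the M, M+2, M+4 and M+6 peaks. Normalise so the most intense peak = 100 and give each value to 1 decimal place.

88.3 : 100.0 : 37.8 : 4.8

The 3 Zu atoms are independent, so intensities follow the terms of (0.7259 + 0.2741)^3.
P(M) = 0.7259^3 = 0.382499
P(M+2) = 3 × 0.7259^2 × 0.2741^1 = 0.433295
P(M+4) = 3 × 0.7259^1 × 0.2741^2 = 0.163612
P(M+6) = 0.2741^3 = 0.020593
The M+2 peak is largest (0.433295); scaling to 100 gives 88.3 : 100.0 : 37.8 : 4.8.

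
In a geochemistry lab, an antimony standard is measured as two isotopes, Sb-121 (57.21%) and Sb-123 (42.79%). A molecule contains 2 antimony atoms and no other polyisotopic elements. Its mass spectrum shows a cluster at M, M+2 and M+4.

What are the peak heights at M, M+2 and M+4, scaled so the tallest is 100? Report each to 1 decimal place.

Each Sb atom is independently Sb-121 (p = 0.5721) or Sb-123 (q = 0.4279); the cluster is the binomial expansion (p + q)^2.
P(M) = 0.5721^2 = 0.327298
P(M+2) = 2 × 0.5721^1 × 0.4279^1 = 0.489603
P(M+4) = 0.4279^2 = 0.183098
The M+2 peak is largest (0.489603); scaling to 100 gives 66.8 : 100.0 : 37.4.

66.8 : 100.0 : 37.4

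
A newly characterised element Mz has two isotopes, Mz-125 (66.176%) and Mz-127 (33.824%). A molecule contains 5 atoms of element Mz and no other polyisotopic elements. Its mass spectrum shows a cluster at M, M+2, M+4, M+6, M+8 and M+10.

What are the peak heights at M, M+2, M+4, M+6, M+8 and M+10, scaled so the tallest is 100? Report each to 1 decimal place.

38.3 : 97.8 : 100.0 : 51.1 : 13.1 : 1.3

The 5 Mz atoms are independent, so intensities follow the terms of (0.66176 + 0.33824)^5.
P(M) = 0.66176^5 = 0.126912
P(M+2) = 5 × 0.66176^4 × 0.33824^1 = 0.324337
P(M+4) = 10 × 0.66176^3 × 0.33824^2 = 0.331552
P(M+6) = 10 × 0.66176^2 × 0.33824^3 = 0.169463
P(M+8) = 5 × 0.66176^1 × 0.33824^4 = 0.043308
P(M+10) = 0.33824^5 = 0.004427
The M+4 peak is largest (0.331552); scaling to 100 gives 38.3 : 97.8 : 100.0 : 51.1 : 13.1 : 1.3.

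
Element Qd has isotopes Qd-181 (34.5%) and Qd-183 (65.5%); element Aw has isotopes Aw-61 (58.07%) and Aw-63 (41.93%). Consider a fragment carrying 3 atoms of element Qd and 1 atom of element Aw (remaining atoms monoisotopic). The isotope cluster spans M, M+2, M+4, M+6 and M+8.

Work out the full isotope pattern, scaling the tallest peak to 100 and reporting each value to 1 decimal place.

6.7 : 43.0 : 100.0 : 98.2 : 33.1

Element Qd pattern (n=3): 0.04106362 : 0.23388412 : 0.44404088 : 0.28101138
Element Aw pattern (n=1): 0.5807 : 0.4193
Convolve the two distributions (both contribute in 2-u steps):
  M: 0.04106362×0.5807 = 0.023846
  M+2: 0.04106362×0.4193 + 0.23388412×0.5807 = 0.153034
  M+4: 0.23388412×0.4193 + 0.44404088×0.5807 = 0.355922
  M+6: 0.44404088×0.4193 + 0.28101138×0.5807 = 0.349370
  M+8: 0.28101138×0.4193 = 0.117828
Scale to base peak (0.355922) = 100: 6.7 : 43.0 : 100.0 : 98.2 : 33.1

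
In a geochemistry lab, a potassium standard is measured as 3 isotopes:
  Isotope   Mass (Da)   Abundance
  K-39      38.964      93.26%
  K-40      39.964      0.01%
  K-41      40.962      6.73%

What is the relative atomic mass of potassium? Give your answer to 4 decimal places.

Weight each isotope mass by its fractional abundance: 0.9326 × 38.964 + 0.0001 × 39.964 + 0.0673 × 40.962
= 36.33783 + 0.00400 + 2.75674 = 39.09857 Da

39.0986 Da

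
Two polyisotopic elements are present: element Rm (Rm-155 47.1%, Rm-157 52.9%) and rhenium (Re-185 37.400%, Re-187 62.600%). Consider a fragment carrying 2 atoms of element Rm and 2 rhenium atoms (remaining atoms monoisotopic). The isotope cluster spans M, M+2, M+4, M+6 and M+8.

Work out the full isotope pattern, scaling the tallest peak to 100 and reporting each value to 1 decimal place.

8.6 : 48.3 : 100.0 : 90.8 : 30.5

Element Rm pattern (n=2): 0.221841 : 0.498318 : 0.279841
Rhenium pattern (n=2): 0.139876 : 0.468248 : 0.391876
Convolve the two distributions (both contribute in 2-u steps):
  M: 0.221841×0.139876 = 0.031030
  M+2: 0.221841×0.468248 + 0.498318×0.139876 = 0.173579
  M+4: 0.221841×0.391876 + 0.498318×0.468248 + 0.279841×0.139876 = 0.359414
  M+6: 0.498318×0.391876 + 0.279841×0.468248 = 0.326314
  M+8: 0.279841×0.391876 = 0.109663
Scale to base peak (0.359414) = 100: 8.6 : 48.3 : 100.0 : 90.8 : 30.5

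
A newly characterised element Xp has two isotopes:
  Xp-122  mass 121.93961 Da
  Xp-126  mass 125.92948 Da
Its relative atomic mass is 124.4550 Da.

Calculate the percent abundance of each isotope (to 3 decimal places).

Xp-122: 36.956%, Xp-126: 63.044%

Let x be the fractional abundance of Xp-122; then Xp-126 has abundance 1 − x.
121.93961·x + 125.92948·(1 − x) = 124.4550
(121.93961 − 125.92948)·x = 124.4550 − 125.92948
x = -1.47448 / -3.98987 = 0.36956 → 36.956% Xp-122, 63.044% Xp-126.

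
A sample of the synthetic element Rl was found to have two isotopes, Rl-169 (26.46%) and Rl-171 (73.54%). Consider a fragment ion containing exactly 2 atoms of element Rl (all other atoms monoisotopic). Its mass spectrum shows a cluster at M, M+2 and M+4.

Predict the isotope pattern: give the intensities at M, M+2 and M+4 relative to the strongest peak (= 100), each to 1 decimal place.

12.9 : 72.0 : 100.0

Expanding (0.2646 + 0.7354)^2:
P(M) = 0.2646^2 = 0.070013
P(M+2) = 2 × 0.2646^1 × 0.7354^1 = 0.389174
P(M+4) = 0.7354^2 = 0.540813
The M+4 peak is largest (0.540813); scaling to 100 gives 12.9 : 72.0 : 100.0.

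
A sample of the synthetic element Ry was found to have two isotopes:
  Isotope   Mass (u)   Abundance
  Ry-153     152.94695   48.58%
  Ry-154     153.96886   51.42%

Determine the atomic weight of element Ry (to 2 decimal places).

The abundance-weighted mean is 0.4858 × 152.94695 + 0.5142 × 153.96886
= 74.301628 + 79.170788 = 153.472416 u

153.47 u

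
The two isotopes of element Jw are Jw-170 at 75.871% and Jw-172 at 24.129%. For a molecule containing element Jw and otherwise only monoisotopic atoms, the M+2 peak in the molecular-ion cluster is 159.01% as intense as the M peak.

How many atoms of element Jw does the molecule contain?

5

For n independent Jw atoms, I(M+2)/I(M) = n · (abundance Jw-172) / (abundance Jw-170) = n · 0.24129/0.75871.
n = 1.5901 × 0.75871/0.24129 = 5.00 ≈ 5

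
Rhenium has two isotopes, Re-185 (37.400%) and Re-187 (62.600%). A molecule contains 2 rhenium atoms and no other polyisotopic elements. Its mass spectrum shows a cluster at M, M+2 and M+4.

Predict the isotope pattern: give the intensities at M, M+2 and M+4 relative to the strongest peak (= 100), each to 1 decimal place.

Each Re atom is independently Re-185 (p = 0.37400) or Re-187 (q = 0.62600); the cluster is the binomial expansion (p + q)^2.
P(M) = 0.37400^2 = 0.139876
P(M+2) = 2 × 0.37400^1 × 0.62600^1 = 0.468248
P(M+4) = 0.62600^2 = 0.391876
The M+2 peak is largest (0.468248); scaling to 100 gives 29.9 : 100.0 : 83.7.

29.9 : 100.0 : 83.7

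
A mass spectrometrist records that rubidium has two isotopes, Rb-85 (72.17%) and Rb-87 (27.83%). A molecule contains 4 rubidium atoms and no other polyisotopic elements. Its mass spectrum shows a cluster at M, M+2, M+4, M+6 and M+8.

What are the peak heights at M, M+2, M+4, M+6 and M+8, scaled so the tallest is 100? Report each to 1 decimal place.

64.8 : 100.0 : 57.8 : 14.9 : 1.4

Each Rb atom is independently Rb-85 (p = 0.7217) or Rb-87 (q = 0.2783); the cluster is the binomial expansion (p + q)^4.
P(M) = 0.7217^4 = 0.271286
P(M+2) = 4 × 0.7217^3 × 0.2783^1 = 0.418450
P(M+4) = 6 × 0.7217^2 × 0.2783^2 = 0.242042
P(M+6) = 4 × 0.7217^1 × 0.2783^3 = 0.062224
P(M+8) = 0.2783^4 = 0.005999
The M+2 peak is largest (0.418450); scaling to 100 gives 64.8 : 100.0 : 57.8 : 14.9 : 1.4.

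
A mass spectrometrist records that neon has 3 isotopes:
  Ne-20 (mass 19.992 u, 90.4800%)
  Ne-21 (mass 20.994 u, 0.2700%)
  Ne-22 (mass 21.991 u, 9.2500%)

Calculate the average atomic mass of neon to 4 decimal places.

20.1796 u

Ar = Σ fᵢ·mᵢ = 0.904800 × 19.992 + 0.002700 × 20.994 + 0.092500 × 21.991
= 18.08876 + 0.05668 + 2.03417 = 20.17961 u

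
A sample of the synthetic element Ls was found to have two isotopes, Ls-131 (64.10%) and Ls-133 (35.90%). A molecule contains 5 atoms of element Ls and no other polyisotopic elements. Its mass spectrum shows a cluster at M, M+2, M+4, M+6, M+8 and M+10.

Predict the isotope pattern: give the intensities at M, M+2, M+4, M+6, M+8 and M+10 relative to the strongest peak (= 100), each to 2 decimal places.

Each Ls atom is independently Ls-131 (p = 0.6410) or Ls-133 (q = 0.3590); the cluster is the binomial expansion (p + q)^5.
P(M) = 0.6410^5 = 0.108216
P(M+2) = 5 × 0.6410^4 × 0.3590^1 = 0.303038
P(M+4) = 10 × 0.6410^3 × 0.3590^2 = 0.339440
P(M+6) = 10 × 0.6410^2 × 0.3590^3 = 0.190108
P(M+8) = 5 × 0.6410^1 × 0.3590^4 = 0.053236
P(M+10) = 0.3590^5 = 0.005963
The M+4 peak is largest (0.339440); scaling to 100 gives 31.88 : 89.28 : 100.00 : 56.01 : 15.68 : 1.76.

31.88 : 89.28 : 100.00 : 56.01 : 15.68 : 1.76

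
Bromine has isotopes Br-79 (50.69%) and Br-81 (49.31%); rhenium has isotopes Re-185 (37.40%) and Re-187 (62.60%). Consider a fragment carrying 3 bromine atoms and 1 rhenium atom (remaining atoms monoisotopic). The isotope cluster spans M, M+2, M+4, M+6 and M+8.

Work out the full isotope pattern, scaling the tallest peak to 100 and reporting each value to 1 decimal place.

12.9 : 59.5 : 100.0 : 73.4 : 19.9

Bromine pattern (n=3): 0.13024674 : 0.3801026 : 0.36975457 : 0.11989609
Rhenium pattern (n=1): 0.3740 : 0.6260
Convolve the two distributions (both contribute in 2-u steps):
  M: 0.13024674×0.3740 = 0.048712
  M+2: 0.13024674×0.6260 + 0.3801026×0.3740 = 0.223693
  M+4: 0.3801026×0.6260 + 0.36975457×0.3740 = 0.376232
  M+6: 0.36975457×0.6260 + 0.11989609×0.3740 = 0.276307
  M+8: 0.11989609×0.6260 = 0.075055
Scale to base peak (0.376232) = 100: 12.9 : 59.5 : 100.0 : 73.4 : 19.9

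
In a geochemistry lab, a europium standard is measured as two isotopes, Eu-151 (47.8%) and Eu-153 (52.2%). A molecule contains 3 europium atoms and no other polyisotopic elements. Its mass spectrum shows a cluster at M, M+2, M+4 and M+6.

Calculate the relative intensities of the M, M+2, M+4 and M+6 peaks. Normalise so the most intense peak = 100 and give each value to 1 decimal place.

28.0 : 91.6 : 100.0 : 36.4

The 3 Eu atoms are independent, so intensities follow the terms of (0.478 + 0.522)^3.
P(M) = 0.478^3 = 0.109215
P(M+2) = 3 × 0.478^2 × 0.522^1 = 0.357806
P(M+4) = 3 × 0.478^1 × 0.522^2 = 0.390742
P(M+6) = 0.522^3 = 0.142237
The M+4 peak is largest (0.390742); scaling to 100 gives 28.0 : 91.6 : 100.0 : 36.4.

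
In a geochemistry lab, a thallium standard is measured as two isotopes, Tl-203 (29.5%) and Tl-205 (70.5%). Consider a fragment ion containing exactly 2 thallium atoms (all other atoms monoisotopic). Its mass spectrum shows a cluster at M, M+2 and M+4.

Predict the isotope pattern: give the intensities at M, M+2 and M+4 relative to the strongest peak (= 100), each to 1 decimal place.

17.5 : 83.7 : 100.0

Each Tl atom is independently Tl-203 (p = 0.295) or Tl-205 (q = 0.705); the cluster is the binomial expansion (p + q)^2.
P(M) = 0.295^2 = 0.087025
P(M+2) = 2 × 0.295^1 × 0.705^1 = 0.415950
P(M+4) = 0.705^2 = 0.497025
The M+4 peak is largest (0.497025); scaling to 100 gives 17.5 : 83.7 : 100.0.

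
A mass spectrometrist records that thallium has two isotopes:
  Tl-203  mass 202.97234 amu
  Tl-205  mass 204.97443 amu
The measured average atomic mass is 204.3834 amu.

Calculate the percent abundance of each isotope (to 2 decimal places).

Writing the weighted mean with unknown fraction x of Tl-203:
202.97234·x + 204.97443·(1 − x) = 204.3834
(202.97234 − 204.97443)·x = 204.3834 − 204.97443
x = -0.59103 / -2.00209 = 0.29521 → 29.52% Tl-203, 70.48% Tl-205.

Tl-203: 29.52%, Tl-205: 70.48%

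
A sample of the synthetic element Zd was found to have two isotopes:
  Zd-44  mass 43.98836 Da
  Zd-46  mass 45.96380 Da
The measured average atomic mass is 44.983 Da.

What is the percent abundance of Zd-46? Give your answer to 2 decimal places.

50.35%

With x = fraction of Zd-44 (so Zd-46 is 1 − x):
43.98836·x + 45.96380·(1 − x) = 44.983
(43.98836 − 45.96380)·x = 44.983 − 45.96380
x = -0.98080 / -1.97544 = 0.49650 → 49.65% Zd-44, 50.35% Zd-46.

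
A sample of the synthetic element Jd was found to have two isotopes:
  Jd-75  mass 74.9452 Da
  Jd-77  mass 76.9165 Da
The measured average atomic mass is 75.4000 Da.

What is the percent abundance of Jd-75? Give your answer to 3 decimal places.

76.929%

With x = fraction of Jd-75 (so Jd-77 is 1 − x):
74.9452·x + 76.9165·(1 − x) = 75.4000
(74.9452 − 76.9165)·x = 75.4000 − 76.9165
x = -1.5165 / -1.9713 = 0.76929 → 76.929% Jd-75, 23.071% Jd-77.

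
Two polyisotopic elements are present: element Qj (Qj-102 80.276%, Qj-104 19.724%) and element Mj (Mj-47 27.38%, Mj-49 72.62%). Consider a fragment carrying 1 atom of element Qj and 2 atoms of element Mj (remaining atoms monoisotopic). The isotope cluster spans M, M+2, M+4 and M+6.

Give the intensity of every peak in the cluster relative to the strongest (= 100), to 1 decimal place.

Element Qj pattern (n=1): 0.80276 : 0.19724
Element Mj pattern (n=2): 0.07496644 : 0.39766712 : 0.52736644
Convolve the two distributions (both contribute in 2-u steps):
  M: 0.80276×0.07496644 = 0.060180
  M+2: 0.80276×0.39766712 + 0.19724×0.07496644 = 0.334018
  M+4: 0.80276×0.52736644 + 0.19724×0.39766712 = 0.501785
  M+6: 0.19724×0.52736644 = 0.104018
Scale to base peak (0.501785) = 100: 12.0 : 66.6 : 100.0 : 20.7

12.0 : 66.6 : 100.0 : 20.7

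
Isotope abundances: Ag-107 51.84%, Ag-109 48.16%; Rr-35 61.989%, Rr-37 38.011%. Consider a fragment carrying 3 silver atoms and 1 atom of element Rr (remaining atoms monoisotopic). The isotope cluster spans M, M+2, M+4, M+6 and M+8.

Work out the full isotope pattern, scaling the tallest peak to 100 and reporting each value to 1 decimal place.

23.3 : 79.1 : 100.0 : 55.6 : 11.4

Silver pattern (n=3): 0.13931407 : 0.38827347 : 0.36071085 : 0.11170161
Element Rr pattern (n=1): 0.61989 : 0.38011
Convolve the two distributions (both contribute in 2-u steps):
  M: 0.13931407×0.61989 = 0.086359
  M+2: 0.13931407×0.38011 + 0.38827347×0.61989 = 0.293642
  M+4: 0.38827347×0.38011 + 0.36071085×0.61989 = 0.371188
  M+6: 0.36071085×0.38011 + 0.11170161×0.61989 = 0.206353
  M+8: 0.11170161×0.38011 = 0.042459
Scale to base peak (0.371188) = 100: 23.3 : 79.1 : 100.0 : 55.6 : 11.4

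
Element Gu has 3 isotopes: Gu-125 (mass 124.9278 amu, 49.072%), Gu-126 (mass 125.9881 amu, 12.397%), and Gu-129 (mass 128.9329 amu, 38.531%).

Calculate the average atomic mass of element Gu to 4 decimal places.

126.6025 amu

Ar = Σ fᵢ·mᵢ = 0.49072 × 124.9278 + 0.12397 × 125.9881 + 0.38531 × 128.9329
= 61.30457 + 15.61874 + 49.67914 = 126.60245 amu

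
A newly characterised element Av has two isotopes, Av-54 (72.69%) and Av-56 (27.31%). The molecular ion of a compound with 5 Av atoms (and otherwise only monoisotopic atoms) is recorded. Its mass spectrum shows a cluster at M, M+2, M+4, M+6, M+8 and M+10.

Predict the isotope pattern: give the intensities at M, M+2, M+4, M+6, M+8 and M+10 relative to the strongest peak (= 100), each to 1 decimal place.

The 5 Av atoms are independent, so intensities follow the terms of (0.7269 + 0.2731)^5.
P(M) = 0.7269^5 = 0.202943
P(M+2) = 5 × 0.7269^4 × 0.2731^1 = 0.381233
P(M+4) = 10 × 0.7269^3 × 0.2731^2 = 0.286462
P(M+6) = 10 × 0.7269^2 × 0.2731^3 = 0.107625
P(M+8) = 5 × 0.7269^1 × 0.2731^4 = 0.020218
P(M+10) = 0.2731^5 = 0.001519
The M+2 peak is largest (0.381233); scaling to 100 gives 53.2 : 100.0 : 75.1 : 28.2 : 5.3 : 0.4.

53.2 : 100.0 : 75.1 : 28.2 : 5.3 : 0.4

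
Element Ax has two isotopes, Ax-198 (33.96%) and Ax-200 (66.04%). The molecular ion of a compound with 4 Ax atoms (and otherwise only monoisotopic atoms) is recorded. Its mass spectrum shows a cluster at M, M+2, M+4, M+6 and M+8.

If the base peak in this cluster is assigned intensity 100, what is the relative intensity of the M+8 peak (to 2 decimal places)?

Term probabilities: M 0.0133, M+2 0.1035, M+4 0.3018, M+6 0.3912, M+8 0.1902. Base peak = M+6.
P(M+6) = C(4,3) × 0.3396^1 × 0.6604^3 = 4 × 0.3396 × 0.28801904 = 0.391245 (base)
P(M+8) = C(4,4) × 0.3396^0 × 0.6604^4 = 1 × 1.0000 × 0.19020777 = 0.190208
Relative intensity = 0.190208 / 0.391245 × 100 = 48.62

48.62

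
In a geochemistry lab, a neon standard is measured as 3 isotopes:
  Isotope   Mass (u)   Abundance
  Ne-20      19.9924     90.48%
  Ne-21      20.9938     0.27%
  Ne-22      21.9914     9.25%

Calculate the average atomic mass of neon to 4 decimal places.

20.1800 u

Weight each isotope mass by its fractional abundance: 0.9048 × 19.9924 + 0.0027 × 20.9938 + 0.0925 × 21.9914
= 18.08912 + 0.05668 + 2.03420 = 20.18000 u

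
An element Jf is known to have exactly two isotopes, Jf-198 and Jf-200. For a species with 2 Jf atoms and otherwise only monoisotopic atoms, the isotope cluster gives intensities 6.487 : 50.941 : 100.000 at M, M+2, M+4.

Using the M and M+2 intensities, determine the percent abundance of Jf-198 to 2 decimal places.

Write p for the Jf-198 fraction. I(M+2)/I(M) = [C(2,1)·p^1·(1−p)] / p^2 = 2·(1−p)/p = 50.941/6.487 = 7.8528
(1−p)/p = 7.8528/2 = 3.9264  ⇒  p = 1/(1 + 3.9264) = 0.2030
Jf-198: 20.30%, Jf-200: 79.70%.

20.30%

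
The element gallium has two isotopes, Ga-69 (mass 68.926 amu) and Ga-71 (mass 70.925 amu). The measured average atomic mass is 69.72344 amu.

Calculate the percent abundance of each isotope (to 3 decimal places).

Ga-69: 60.108%, Ga-71: 39.892%

Let x be the fractional abundance of Ga-69; then Ga-71 has abundance 1 − x.
68.926·x + 70.925·(1 − x) = 69.72344
(68.926 − 70.925)·x = 69.72344 − 70.925
x = -1.20156 / -1.999 = 0.60108 → 60.108% Ga-69, 39.892% Ga-71.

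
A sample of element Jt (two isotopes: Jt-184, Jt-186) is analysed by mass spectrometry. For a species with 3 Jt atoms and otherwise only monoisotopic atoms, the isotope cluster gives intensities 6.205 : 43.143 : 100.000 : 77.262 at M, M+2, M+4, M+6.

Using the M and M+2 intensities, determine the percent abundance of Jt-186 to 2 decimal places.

69.86%

If p is the fraction of Jt that is Jt-184, then I(M+2)/I(M) = [C(3,1)·p^2·(1−p)] / p^3 = 3·(1−p)/p = 43.143/6.205 = 6.9529
(1−p)/p = 6.9529/3 = 2.3176  ⇒  p = 1/(1 + 2.3176) = 0.3014
Jt-184: 30.14%, Jt-186: 69.86%.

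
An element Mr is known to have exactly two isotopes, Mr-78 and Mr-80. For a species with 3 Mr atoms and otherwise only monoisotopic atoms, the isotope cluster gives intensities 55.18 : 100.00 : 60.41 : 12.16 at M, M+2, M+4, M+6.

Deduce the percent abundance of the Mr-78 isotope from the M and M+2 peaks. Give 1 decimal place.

Write p for the Mr-78 fraction. I(M+2)/I(M) = [C(3,1)·p^2·(1−p)] / p^3 = 3·(1−p)/p = 100.00/55.18 = 1.8123
(1−p)/p = 1.8123/3 = 0.6041  ⇒  p = 1/(1 + 0.6041) = 0.6234
Mr-78: 62.3%, Mr-80: 37.7%.

62.3%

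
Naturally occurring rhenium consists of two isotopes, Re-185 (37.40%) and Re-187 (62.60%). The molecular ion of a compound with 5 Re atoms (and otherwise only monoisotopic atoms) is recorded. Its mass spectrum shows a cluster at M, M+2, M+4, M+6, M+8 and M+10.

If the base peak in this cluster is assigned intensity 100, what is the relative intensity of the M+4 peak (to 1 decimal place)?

59.7

(0.3740 + 0.6260)^5 gives M 0.0073, M+2 0.0612, M+4 0.2050, M+6 0.3431, M+8 0.2872, M+10 0.0961; the largest is M+6.
P(M+6) = C(5,3) × 0.3740^2 × 0.6260^3 = 10 × 0.139876 × 0.24531438 = 0.343136 (base)
P(M+4) = C(5,2) × 0.3740^3 × 0.6260^2 = 10 × 0.05231362 × 0.391876 = 0.205005
Relative intensity = 0.205005 / 0.343136 × 100 = 59.7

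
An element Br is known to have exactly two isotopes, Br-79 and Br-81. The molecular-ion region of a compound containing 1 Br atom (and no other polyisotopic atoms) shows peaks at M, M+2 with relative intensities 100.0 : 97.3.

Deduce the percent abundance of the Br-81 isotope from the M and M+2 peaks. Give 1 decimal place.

49.3%

Let p = fractional abundance of Br-79. I(M+2)/I(M) = [C(1,1)·p^0·(1−p)] / p^1 = 1·(1−p)/p = 97.3/100.0 = 0.9730
(1−p)/p = 0.9730/1 = 0.9730  ⇒  p = 1/(1 + 0.9730) = 0.5068
Br-79: 50.7%, Br-81: 49.3%.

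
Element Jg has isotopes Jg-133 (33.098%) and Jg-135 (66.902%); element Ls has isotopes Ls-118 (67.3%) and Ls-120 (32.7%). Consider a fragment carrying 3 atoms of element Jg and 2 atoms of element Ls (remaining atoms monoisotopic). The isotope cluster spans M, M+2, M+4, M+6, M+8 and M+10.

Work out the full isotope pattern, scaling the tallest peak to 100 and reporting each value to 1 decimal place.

4.6 : 32.6 : 85.1 : 100.0 : 50.5 : 9.0

Element Jg pattern (n=3): 0.03625812 : 0.21986893 : 0.44442779 : 0.29944516
Element Ls pattern (n=2): 0.452929 : 0.440142 : 0.106929
Convolve the two distributions (both contribute in 2-u steps):
  M: 0.03625812×0.452929 = 0.016422
  M+2: 0.03625812×0.440142 + 0.21986893×0.452929 = 0.115544
  M+4: 0.03625812×0.106929 + 0.21986893×0.440142 + 0.44442779×0.452929 = 0.301945
  M+6: 0.21986893×0.106929 + 0.44442779×0.440142 + 0.29944516×0.452929 = 0.354749
  M+8: 0.44442779×0.106929 + 0.29944516×0.440142 = 0.179321
  M+10: 0.29944516×0.106929 = 0.032019
Scale to base peak (0.354749) = 100: 4.6 : 32.6 : 85.1 : 100.0 : 50.5 : 9.0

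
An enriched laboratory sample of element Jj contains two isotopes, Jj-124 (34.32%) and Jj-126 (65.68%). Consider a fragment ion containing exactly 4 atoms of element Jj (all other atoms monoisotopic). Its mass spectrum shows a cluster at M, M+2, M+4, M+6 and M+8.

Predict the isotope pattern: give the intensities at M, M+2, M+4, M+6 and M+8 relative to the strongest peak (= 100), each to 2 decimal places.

3.57 : 27.30 : 78.38 : 100.00 : 47.84

The 4 Jj atoms are independent, so intensities follow the terms of (0.3432 + 0.6568)^4.
P(M) = 0.3432^4 = 0.013874
P(M+2) = 4 × 0.3432^3 × 0.6568^1 = 0.106203
P(M+4) = 6 × 0.3432^2 × 0.6568^2 = 0.304868
P(M+6) = 4 × 0.3432^1 × 0.6568^3 = 0.388962
P(M+8) = 0.6568^4 = 0.186094
The M+6 peak is largest (0.388962); scaling to 100 gives 3.57 : 27.30 : 78.38 : 100.00 : 47.84.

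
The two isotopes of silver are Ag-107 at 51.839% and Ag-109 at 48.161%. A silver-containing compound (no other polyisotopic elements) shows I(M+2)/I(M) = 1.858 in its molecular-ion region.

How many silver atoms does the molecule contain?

For n independent Ag atoms, I(M+2)/I(M) = n · (abundance Ag-109) / (abundance Ag-107) = n · 0.48161/0.51839.
n = 1.858 × 0.51839/0.48161 = 2.00 ≈ 2

2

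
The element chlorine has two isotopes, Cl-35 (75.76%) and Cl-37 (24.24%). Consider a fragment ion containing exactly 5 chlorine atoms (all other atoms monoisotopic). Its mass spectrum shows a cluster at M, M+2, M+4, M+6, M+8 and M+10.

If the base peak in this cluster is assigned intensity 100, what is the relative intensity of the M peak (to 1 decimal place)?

Binomial terms of (0.7576 + 0.2424)^5: M 0.2496, M+2 0.3993, M+4 0.2555, M+6 0.0817, M+8 0.0131, M+10 0.0008 → M+2 is the base peak.
P(M+2) = C(5,1) × 0.7576^4 × 0.2424^1 = 5 × 0.32942751 × 0.2424 = 0.399266 (base)
P(M) = C(5,0) × 0.7576^5 × 0.2424^0 = 1 × 0.24957428 × 1.0000 = 0.249574
Relative intensity = 0.249574 / 0.399266 × 100 = 62.5

62.5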